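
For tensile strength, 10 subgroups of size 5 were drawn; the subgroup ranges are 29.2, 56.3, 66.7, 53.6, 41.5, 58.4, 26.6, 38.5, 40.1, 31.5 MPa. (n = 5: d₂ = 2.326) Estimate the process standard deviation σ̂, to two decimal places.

R̄ = (29.2 + 56.3 + 66.7 + 53.6 + 41.5 + 58.4 + 26.6 + 38.5 + 40.1 + 31.5) / 10 = 44.2400
σ̂ = R̄ / d₂ = 44.2400 / 2.326 = 19.0198

19.02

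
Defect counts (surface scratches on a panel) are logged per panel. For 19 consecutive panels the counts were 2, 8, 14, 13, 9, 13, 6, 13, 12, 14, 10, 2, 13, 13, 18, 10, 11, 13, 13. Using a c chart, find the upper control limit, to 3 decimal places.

20.797

c̄ = (2 + 8 + 14 + 13 + 9 + 13 + 6 + 13 + 12 + 14 + 10 + 2 + 13 + 13 + 18 + 10 + 11 + 13 + 13) / 19 = 207 / 19 = 10.8947
UCL = c̄ + 3√c̄ = 10.8947 + 3 × √10.8947 = 10.8947 + 3 × 3.3007 = 20.7969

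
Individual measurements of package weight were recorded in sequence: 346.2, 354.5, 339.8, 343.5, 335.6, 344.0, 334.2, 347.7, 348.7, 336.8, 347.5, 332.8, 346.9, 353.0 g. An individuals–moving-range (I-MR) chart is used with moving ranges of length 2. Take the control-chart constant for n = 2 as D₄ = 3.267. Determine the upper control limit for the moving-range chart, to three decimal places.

Moving ranges: 8.3, 14.7, 3.7, 7.9, 8.4, 9.8, 13.5, 1.0, 11.9, 10.7, 14.7, 14.1, 6.1; M̄R̄ = 124.8000 / 13 = 9.6000
UCL_MR = D₄·M̄R̄ = 3.267 × 9.6000 = 31.3632

31.363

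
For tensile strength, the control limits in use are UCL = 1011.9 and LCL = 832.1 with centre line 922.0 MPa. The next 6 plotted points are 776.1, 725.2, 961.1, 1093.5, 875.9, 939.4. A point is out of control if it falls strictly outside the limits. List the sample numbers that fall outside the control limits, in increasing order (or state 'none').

1, 2, 4

Compare each point to [832.1, 1011.9]: sample 1 = 776.1 < LCL; sample 2 = 725.2 < LCL; sample 4 = 1093.5 > UCL.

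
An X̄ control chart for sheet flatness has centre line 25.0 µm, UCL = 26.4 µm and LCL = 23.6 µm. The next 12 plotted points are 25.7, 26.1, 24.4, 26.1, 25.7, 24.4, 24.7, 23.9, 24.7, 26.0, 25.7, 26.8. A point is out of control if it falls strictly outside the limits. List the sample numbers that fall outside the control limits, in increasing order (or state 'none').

Compare each point to [23.6, 26.4]: sample 12 = 26.8 > UCL.

12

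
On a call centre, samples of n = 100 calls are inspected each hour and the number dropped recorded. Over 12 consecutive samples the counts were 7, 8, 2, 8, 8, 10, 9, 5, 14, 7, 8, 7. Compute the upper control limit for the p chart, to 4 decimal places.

p̄ = Σdᵢ / (k·n) = 93 / (12 × 100) = 0.07750
UCL = p̄ + 3·√(p̄(1−p̄)/n) = 0.07750 + 3 × √(0.07750×0.92250/100) = 0.07750 + 3 × 0.02674 = 0.15771

0.1577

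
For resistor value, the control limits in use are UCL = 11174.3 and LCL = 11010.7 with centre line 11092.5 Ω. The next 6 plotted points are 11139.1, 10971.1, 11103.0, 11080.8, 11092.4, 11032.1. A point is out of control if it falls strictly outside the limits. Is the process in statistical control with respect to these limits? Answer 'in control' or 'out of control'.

Compare each point to [11010.7, 11174.3]: sample 2 = 10971.1 < LCL.

out of control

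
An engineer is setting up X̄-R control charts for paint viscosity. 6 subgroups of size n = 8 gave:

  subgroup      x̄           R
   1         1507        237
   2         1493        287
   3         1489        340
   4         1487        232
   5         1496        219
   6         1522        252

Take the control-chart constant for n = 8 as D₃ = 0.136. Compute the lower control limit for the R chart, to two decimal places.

35.52

R̄ = (237 + 287 + 340 + 232 + 219 + 252) / 6 = 1567.0000 / 6 = 261.1667
LCL_R = D₃·R̄ = 0.136 × 261.1667 = 35.5187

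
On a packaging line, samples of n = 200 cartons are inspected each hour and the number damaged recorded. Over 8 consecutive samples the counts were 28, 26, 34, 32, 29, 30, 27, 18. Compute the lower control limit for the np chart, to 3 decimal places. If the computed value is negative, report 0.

13.279

p̄ = Σdᵢ / (k·n) = 224 / (8 × 200) = 0.14000
LCL = np̄ − 3·√(np̄(1−p̄)) = 28.0000 − 3 × 4.9071 = 13.2786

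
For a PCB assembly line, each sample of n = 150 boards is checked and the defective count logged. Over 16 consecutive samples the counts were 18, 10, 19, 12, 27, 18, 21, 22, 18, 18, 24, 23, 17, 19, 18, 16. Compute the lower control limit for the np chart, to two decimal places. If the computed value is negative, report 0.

6.60

p̄ = Σdᵢ / (k·n) = 300 / (16 × 150) = 0.12500
LCL = np̄ − 3·√(np̄(1−p̄)) = 18.7500 − 3 × 4.0505 = 6.5986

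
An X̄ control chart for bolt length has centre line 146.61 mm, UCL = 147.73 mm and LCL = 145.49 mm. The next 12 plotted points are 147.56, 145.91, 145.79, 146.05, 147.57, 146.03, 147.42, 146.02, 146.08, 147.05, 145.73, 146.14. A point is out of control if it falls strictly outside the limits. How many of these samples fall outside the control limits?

All 12 points lie within [145.49, 147.73].

0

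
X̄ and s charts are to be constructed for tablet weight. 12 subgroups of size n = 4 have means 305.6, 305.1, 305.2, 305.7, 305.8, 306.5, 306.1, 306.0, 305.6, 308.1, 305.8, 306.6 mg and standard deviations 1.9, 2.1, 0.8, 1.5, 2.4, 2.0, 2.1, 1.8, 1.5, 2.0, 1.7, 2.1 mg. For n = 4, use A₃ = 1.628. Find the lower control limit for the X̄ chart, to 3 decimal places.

303.037

X̄̄ = (305.6 + 305.1 + 305.2 + 305.7 + 305.8 + 306.5 + 306.1 + 306.0 + 305.6 + 308.1 + 305.8 + 306.6) / 12 = 306.0083
s̄ = (1.9 + 2.1 + 0.8 + 1.5 + 2.4 + 2.0 + 2.1 + 1.8 + 1.5 + 2.0 + 1.7 + 2.1) / 12 = 1.8250
LCL = X̄̄ − A₃·s̄ = 306.0083 − 1.628 × 1.8250 = 303.0372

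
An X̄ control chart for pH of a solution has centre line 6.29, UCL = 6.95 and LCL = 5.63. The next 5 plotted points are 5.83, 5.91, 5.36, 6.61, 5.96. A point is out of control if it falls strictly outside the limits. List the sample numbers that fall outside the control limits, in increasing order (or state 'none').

3

Compare each point to [5.63, 6.95]: sample 3 = 5.36 < LCL.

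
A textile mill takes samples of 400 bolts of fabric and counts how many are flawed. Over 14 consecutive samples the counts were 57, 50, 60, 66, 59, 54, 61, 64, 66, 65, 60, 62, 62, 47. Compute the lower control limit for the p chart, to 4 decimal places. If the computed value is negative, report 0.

0.0954

p̄ = Σdᵢ / (k·n) = 833 / (14 × 400) = 0.14875
LCL = p̄ − 3·√(p̄(1−p̄)/n) = 0.14875 − 3 × 0.01779 = 0.09537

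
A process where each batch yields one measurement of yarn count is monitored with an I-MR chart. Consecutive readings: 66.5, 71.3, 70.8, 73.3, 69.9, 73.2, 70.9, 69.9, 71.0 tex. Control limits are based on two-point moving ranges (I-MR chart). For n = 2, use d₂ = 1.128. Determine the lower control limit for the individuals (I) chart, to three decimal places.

64.472

X̄ = (66.5 + 71.3 + 70.8 + 73.3 + 69.9 + 73.2 + 70.9 + 69.9 + 71.0) / 9 = 70.7556
Moving ranges: 4.8, 0.5, 2.5, 3.4, 3.3, 2.3, 1.0, 1.1; M̄R̄ = 18.9000 / 8 = 2.3625
LCL = X̄ − 3·M̄R̄/d₂ = 70.7556 − 3 × 2.3625 / 1.128 = 64.4723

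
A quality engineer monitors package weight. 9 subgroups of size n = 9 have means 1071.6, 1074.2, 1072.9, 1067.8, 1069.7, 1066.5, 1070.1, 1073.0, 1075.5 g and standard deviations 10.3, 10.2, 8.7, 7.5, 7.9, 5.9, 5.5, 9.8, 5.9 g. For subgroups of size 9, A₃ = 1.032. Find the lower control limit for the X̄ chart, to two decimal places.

1063.03

X̄̄ = (1071.6 + 1074.2 + 1072.9 + 1067.8 + 1069.7 + 1066.5 + 1070.1 + 1073.0 + 1075.5) / 9 = 1071.2556
s̄ = (10.3 + 10.2 + 8.7 + 7.5 + 7.9 + 5.9 + 5.5 + 9.8 + 5.9) / 9 = 7.9667
LCL = X̄̄ − A₃·s̄ = 1071.2556 − 1.032 × 7.9667 = 1063.0340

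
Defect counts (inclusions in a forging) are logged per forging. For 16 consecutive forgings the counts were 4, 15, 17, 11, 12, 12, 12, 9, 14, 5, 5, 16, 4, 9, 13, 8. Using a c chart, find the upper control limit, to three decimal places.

20.038

c̄ = (4 + 15 + 17 + 11 + 12 + 12 + 12 + 9 + 14 + 5 + 5 + 16 + 4 + 9 + 13 + 8) / 16 = 166 / 16 = 10.3750
UCL = c̄ + 3√c̄ = 10.3750 + 3 × √10.3750 = 10.3750 + 3 × 3.2210 = 20.0381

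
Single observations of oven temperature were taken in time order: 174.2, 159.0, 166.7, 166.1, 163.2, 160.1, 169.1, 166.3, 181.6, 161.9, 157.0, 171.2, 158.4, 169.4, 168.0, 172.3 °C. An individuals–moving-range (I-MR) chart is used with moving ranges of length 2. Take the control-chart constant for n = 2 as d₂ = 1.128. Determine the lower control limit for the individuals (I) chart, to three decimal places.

144.386

X̄ = (174.2 + 159.0 + 166.7 + 166.1 + 163.2 + 160.1 + 169.1 + 166.3 + 181.6 + 161.9 + 157.0 + 171.2 + 158.4 + 169.4 + 168.0 + 172.3) / 16 = 166.5312
Moving ranges: 15.2, 7.7, 0.6, 2.9, 3.1, 9.0, 2.8, 15.3, 19.7, 4.9, 14.2, 12.8, 11.0, 1.4, 4.3; M̄R̄ = 124.9000 / 15 = 8.3267
LCL = X̄ − 3·M̄R̄/d₂ = 166.5312 − 3 × 8.3267 / 1.128 = 144.3859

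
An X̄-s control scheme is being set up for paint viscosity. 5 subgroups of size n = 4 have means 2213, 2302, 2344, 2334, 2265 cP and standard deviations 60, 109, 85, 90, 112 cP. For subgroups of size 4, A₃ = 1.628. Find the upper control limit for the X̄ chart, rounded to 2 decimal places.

X̄̄ = (2213 + 2302 + 2344 + 2334 + 2265) / 5 = 2291.6000
s̄ = (60 + 109 + 85 + 90 + 112) / 5 = 91.2000
UCL = X̄̄ + A₃·s̄ = 2291.6000 + 1.628 × 91.2000 = 2440.0736

2440.07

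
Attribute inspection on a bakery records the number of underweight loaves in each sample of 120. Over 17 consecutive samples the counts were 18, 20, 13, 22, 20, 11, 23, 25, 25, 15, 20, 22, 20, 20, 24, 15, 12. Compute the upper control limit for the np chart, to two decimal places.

p̄ = Σdᵢ / (k·n) = 325 / (17 × 120) = 0.15931
UCL = np̄ + 3·√(np̄(1−p̄)) = 19.1176 + 3 × √(19.1176×0.84069) = 19.1176 + 3 × 4.0090 = 31.1446

31.14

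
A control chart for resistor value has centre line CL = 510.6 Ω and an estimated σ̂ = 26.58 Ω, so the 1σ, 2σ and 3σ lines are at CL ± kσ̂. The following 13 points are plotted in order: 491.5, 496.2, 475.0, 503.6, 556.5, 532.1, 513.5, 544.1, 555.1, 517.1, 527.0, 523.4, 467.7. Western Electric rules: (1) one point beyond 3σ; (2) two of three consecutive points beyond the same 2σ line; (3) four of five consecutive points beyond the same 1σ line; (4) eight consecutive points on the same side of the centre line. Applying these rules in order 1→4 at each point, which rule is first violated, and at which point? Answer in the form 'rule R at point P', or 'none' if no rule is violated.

rule 4 at point 12

Zone of each point (C = within 1σ̂, B = 1σ̂–2σ̂, A = 2σ̂–3σ̂, * = beyond 3σ̂; sign = side of CL): 1:-C, 2:-C, 3:-B, 4:-C, 5:+B, 6:+C, 7:+C, 8:+B, 9:+B, 10:+C, 11:+C, 12:+C, 13:-B
Rule 4 (eight consecutive points on the same side of the centre line) is satisfied at point 12.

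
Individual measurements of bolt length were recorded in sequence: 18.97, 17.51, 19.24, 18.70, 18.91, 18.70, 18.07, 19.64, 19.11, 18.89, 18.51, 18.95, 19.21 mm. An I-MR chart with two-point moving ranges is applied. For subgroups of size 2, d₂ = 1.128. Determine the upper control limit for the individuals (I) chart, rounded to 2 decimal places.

20.61

X̄ = (18.97 + 17.51 + 19.24 + 18.70 + 18.91 + 18.70 + 18.07 + 19.64 + 19.11 + 18.89 + 18.51 + 18.95 + 19.21) / 13 = 18.8008
Moving ranges: 1.46, 1.73, 0.54, 0.21, 0.21, 0.63, 1.57, 0.53, 0.22, 0.38, 0.44, 0.26; M̄R̄ = 8.1800 / 12 = 0.6817
UCL = X̄ + 3·M̄R̄/d₂ = 18.8008 + 3 × 0.6817 / 1.128 = 20.6137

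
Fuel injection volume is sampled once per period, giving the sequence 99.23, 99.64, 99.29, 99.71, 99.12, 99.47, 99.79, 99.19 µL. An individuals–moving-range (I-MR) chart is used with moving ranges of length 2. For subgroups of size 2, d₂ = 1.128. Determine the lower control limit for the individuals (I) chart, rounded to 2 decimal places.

X̄ = (99.23 + 99.64 + 99.29 + 99.71 + 99.12 + 99.47 + 99.79 + 99.19) / 8 = 99.4300
Moving ranges: 0.41, 0.35, 0.42, 0.59, 0.35, 0.32, 0.60; M̄R̄ = 3.0400 / 7 = 0.4343
LCL = X̄ − 3·M̄R̄/d₂ = 99.4300 − 3 × 0.4343 / 1.128 = 98.2750

98.27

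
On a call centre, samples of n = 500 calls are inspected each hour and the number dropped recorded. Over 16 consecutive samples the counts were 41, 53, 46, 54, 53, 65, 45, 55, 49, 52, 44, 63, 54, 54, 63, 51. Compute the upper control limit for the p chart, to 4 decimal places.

p̄ = Σdᵢ / (k·n) = 842 / (16 × 500) = 0.10525
UCL = p̄ + 3·√(p̄(1−p̄)/n) = 0.10525 + 3 × √(0.10525×0.89475/500) = 0.10525 + 3 × 0.01372 = 0.14642

0.1464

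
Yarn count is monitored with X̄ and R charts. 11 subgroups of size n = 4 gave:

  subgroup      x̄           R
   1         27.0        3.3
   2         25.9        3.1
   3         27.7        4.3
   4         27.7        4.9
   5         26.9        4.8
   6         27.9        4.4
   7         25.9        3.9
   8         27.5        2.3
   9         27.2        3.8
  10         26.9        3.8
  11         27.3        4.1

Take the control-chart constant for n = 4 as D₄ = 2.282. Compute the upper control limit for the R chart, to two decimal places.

8.86

R̄ = (3.3 + 3.1 + 4.3 + 4.9 + 4.8 + 4.4 + 3.9 + 2.3 + 3.8 + 3.8 + 4.1) / 11 = 42.7000 / 11 = 3.8818
UCL_R = D₄·R̄ = 2.282 × 3.8818 = 8.8583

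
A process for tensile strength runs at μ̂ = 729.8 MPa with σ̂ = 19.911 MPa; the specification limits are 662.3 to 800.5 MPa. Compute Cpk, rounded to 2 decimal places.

Cpu = (USL − μ̂) / (3σ̂) = (800.5 − 729.8) / (3 × 19.911) = 1.1836; Cpl = (μ̂ − LSL) / (3σ̂) = (729.8 − 662.3) / (3 × 19.911) = 1.1300; Cpk = min(Cpu, Cpl) = 1.1300

1.13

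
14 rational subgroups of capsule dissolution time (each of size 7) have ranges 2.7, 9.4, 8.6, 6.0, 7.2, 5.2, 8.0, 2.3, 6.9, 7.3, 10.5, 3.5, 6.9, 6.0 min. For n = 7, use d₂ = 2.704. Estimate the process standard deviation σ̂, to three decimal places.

2.391

R̄ = (2.7 + 9.4 + 8.6 + 6.0 + 7.2 + 5.2 + 8.0 + 2.3 + 6.9 + 7.3 + 10.5 + 3.5 + 6.9 + 6.0) / 14 = 6.4643
σ̂ = R̄ / d₂ = 6.4643 / 2.704 = 2.3906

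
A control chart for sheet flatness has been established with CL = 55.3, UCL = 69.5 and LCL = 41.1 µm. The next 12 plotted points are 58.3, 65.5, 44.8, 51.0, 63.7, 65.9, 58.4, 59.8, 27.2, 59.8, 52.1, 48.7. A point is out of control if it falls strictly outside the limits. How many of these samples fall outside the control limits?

1

Compare each point to [41.1, 69.5]: sample 9 = 27.2 < LCL.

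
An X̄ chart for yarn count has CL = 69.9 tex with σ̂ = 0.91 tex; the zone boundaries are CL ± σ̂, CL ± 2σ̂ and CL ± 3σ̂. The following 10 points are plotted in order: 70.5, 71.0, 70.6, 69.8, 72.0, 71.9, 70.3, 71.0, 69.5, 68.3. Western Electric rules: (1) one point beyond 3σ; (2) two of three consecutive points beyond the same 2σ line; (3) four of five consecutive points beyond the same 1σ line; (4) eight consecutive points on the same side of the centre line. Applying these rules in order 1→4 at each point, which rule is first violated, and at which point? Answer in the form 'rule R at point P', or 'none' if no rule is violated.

rule 2 at point 6

Zone of each point (C = within 1σ̂, B = 1σ̂–2σ̂, A = 2σ̂–3σ̂, * = beyond 3σ̂; sign = side of CL): 1:+C, 2:+B, 3:+C, 4:-C, 5:+A, 6:+A, 7:+C, 8:+B, 9:-C, 10:-B
Rule 2 (two of three consecutive points beyond the same 2σ limit) is satisfied at point 6.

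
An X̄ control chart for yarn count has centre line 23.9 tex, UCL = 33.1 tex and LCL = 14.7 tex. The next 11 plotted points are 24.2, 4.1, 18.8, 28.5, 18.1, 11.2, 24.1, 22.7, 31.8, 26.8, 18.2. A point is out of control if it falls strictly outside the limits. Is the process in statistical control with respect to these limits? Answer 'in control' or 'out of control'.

Compare each point to [14.7, 33.1]: sample 2 = 4.1 < LCL; sample 6 = 11.2 < LCL.

out of control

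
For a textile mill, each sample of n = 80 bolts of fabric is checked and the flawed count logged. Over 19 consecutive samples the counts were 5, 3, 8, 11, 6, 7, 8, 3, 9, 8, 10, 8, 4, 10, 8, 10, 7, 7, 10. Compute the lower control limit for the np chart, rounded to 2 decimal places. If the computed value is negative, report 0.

p̄ = Σdᵢ / (k·n) = 142 / (19 × 80) = 0.09342
LCL = np̄ − 3·√(np̄(1−p̄)) = 7.4737 − 3 × 2.6030 = -0.3352 → 0 (negative, so LCL = 0)

0.00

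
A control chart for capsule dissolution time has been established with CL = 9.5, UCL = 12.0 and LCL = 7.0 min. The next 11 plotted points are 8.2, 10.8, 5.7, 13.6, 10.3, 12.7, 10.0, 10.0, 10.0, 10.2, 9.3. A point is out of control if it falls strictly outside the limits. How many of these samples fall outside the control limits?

Compare each point to [7.0, 12.0]: sample 3 = 5.7 < LCL; sample 4 = 13.6 > UCL; sample 6 = 12.7 > UCL.

3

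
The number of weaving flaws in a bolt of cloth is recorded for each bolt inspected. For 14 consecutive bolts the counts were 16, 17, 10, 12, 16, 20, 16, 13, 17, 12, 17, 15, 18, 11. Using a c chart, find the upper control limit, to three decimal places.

26.619

c̄ = (16 + 17 + 10 + 12 + 16 + 20 + 16 + 13 + 17 + 12 + 17 + 15 + 18 + 11) / 14 = 210 / 14 = 15.0000
UCL = c̄ + 3√c̄ = 15.0000 + 3 × √15.0000 = 15.0000 + 3 × 3.8730 = 26.6190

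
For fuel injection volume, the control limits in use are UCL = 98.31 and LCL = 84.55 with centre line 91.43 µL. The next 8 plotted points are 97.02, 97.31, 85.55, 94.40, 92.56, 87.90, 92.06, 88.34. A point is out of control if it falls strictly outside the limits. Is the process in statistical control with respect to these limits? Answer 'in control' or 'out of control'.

All 8 points lie within [84.55, 98.31].

in control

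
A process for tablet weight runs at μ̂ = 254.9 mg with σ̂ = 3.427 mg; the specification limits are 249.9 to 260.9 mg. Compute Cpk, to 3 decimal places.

0.486

Cpu = (USL − μ̂) / (3σ̂) = (260.9 − 254.9) / (3 × 3.427) = 0.5836; Cpl = (μ̂ − LSL) / (3σ̂) = (254.9 − 249.9) / (3 × 3.427) = 0.4863; Cpk = min(Cpu, Cpl) = 0.4863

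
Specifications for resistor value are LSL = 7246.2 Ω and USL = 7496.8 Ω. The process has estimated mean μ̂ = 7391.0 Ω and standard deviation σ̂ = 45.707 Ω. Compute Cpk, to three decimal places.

0.772

Cpu = (USL − μ̂) / (3σ̂) = (7496.8 − 7391.0) / (3 × 45.707) = 0.7716; Cpl = (μ̂ − LSL) / (3σ̂) = (7391.0 − 7246.2) / (3 × 45.707) = 1.0560; Cpk = min(Cpu, Cpl) = 0.7716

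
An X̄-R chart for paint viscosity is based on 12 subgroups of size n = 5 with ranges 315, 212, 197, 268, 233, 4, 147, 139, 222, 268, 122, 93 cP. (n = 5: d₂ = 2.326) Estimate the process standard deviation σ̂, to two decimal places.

79.54

R̄ = (315 + 212 + 197 + 268 + 233 + 4 + 147 + 139 + 222 + 268 + 122 + 93) / 12 = 185.0000
σ̂ = R̄ / d₂ = 185.0000 / 2.326 = 79.5357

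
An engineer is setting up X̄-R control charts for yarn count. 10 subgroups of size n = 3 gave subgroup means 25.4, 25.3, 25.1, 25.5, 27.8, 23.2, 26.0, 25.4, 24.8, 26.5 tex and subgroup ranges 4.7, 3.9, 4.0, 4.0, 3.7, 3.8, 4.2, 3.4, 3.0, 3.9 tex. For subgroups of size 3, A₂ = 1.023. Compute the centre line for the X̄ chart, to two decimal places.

25.50

X̄̄ = (25.4 + 25.3 + 25.1 + 25.5 + 27.8 + 23.2 + 26.0 + 25.4 + 24.8 + 26.5) / 10 = 255.0000 / 10 = 25.5000
CL = X̄̄ = 25.5000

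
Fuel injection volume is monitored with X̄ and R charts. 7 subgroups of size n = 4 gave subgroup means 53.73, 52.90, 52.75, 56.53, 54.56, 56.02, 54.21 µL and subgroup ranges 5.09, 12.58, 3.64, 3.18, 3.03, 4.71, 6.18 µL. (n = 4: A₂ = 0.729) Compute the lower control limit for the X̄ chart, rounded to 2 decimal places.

X̄̄ = (53.73 + 52.90 + 52.75 + 56.53 + 54.56 + 56.02 + 54.21) / 7 = 380.7000 / 7 = 54.3857
R̄ = (5.09 + 12.58 + 3.64 + 3.18 + 3.03 + 4.71 + 6.18) / 7 = 38.4100 / 7 = 5.4871
LCL = X̄̄ − A₂·R̄ = 54.3857 − 0.729 × 5.4871 = 50.3856

50.39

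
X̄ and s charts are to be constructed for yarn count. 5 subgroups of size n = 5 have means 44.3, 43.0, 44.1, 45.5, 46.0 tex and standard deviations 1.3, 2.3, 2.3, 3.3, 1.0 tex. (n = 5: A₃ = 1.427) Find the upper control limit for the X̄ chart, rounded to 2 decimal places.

47.49

X̄̄ = (44.3 + 43.0 + 44.1 + 45.5 + 46.0) / 5 = 44.5800
s̄ = (1.3 + 2.3 + 2.3 + 3.3 + 1.0) / 5 = 2.0400
UCL = X̄̄ + A₃·s̄ = 44.5800 + 1.427 × 2.0400 = 47.4911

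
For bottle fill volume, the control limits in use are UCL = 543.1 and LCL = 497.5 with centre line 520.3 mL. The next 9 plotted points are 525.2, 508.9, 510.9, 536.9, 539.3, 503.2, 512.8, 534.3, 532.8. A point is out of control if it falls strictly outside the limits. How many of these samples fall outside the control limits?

All 9 points lie within [497.5, 543.1].

0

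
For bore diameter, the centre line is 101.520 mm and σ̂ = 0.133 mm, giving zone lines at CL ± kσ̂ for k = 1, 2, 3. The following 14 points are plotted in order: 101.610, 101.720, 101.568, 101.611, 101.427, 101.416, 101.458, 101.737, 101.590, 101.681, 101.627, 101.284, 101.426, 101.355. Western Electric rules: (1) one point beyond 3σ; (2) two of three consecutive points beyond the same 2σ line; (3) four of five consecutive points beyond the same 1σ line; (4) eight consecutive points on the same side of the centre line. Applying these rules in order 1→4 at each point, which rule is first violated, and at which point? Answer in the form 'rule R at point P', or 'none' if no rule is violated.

Zone of each point (C = within 1σ̂, B = 1σ̂–2σ̂, A = 2σ̂–3σ̂, * = beyond 3σ̂; sign = side of CL): 1:+C, 2:+B, 3:+C, 4:+C, 5:-C, 6:-C, 7:-C, 8:+B, 9:+C, 10:+B, 11:+C, 12:-B, 13:-C, 14:-B
No rule fires across all 14 points.

none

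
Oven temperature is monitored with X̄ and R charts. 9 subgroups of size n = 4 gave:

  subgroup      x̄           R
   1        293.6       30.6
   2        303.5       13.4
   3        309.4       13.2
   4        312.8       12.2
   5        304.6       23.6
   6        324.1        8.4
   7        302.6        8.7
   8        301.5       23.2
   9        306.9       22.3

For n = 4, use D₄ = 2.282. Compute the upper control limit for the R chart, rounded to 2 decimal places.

39.45

R̄ = (30.6 + 13.4 + 13.2 + 12.2 + 23.6 + 8.4 + 8.7 + 23.2 + 22.3) / 9 = 155.6000 / 9 = 17.2889
UCL_R = D₄·R̄ = 2.282 × 17.2889 = 39.4532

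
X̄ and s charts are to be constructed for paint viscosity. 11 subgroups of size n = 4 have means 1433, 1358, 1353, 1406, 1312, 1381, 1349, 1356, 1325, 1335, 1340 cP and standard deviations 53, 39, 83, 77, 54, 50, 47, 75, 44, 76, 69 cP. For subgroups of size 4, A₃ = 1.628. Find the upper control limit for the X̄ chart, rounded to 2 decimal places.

X̄̄ = (1433 + 1358 + 1353 + 1406 + 1312 + 1381 + 1349 + 1356 + 1325 + 1335 + 1340) / 11 = 1358.9091
s̄ = (53 + 39 + 83 + 77 + 54 + 50 + 47 + 75 + 44 + 76 + 69) / 11 = 60.6364
UCL = X̄̄ + A₃·s̄ = 1358.9091 + 1.628 × 60.6364 = 1457.6251

1457.63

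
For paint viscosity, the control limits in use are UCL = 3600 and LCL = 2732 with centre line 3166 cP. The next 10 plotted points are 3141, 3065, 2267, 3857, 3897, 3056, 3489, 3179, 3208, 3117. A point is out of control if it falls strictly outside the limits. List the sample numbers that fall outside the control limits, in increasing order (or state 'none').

3, 4, 5

Compare each point to [2732, 3600]: sample 3 = 2267 < LCL; sample 4 = 3857 > UCL; sample 5 = 3897 > UCL.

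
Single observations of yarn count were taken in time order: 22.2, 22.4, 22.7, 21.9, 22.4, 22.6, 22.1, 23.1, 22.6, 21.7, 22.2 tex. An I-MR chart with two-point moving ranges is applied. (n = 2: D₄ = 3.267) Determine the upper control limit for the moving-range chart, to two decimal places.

1.76

Moving ranges: 0.2, 0.3, 0.8, 0.5, 0.2, 0.5, 1.0, 0.5, 0.9, 0.5; M̄R̄ = 5.4000 / 10 = 0.5400
UCL_MR = D₄·M̄R̄ = 3.267 × 0.5400 = 1.7642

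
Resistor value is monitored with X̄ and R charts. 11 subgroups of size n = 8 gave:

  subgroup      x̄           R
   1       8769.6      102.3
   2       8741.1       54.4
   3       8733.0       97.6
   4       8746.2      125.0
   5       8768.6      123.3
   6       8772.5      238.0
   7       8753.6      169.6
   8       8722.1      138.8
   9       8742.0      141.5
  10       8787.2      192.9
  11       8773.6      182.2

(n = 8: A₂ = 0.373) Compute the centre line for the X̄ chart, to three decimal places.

8755.409

X̄̄ = (8769.6 + 8741.1 + 8733.0 + 8746.2 + 8768.6 + 8772.5 + 8753.6 + 8722.1 + 8742.0 + 8787.2 + 8773.6) / 11 = 96309.5000 / 11 = 8755.4091
CL = X̄̄ = 8755.4091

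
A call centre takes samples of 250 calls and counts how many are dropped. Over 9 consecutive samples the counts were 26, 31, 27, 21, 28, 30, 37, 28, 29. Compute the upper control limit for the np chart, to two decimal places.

43.64

p̄ = Σdᵢ / (k·n) = 257 / (9 × 250) = 0.11422
UCL = np̄ + 3·√(np̄(1−p̄)) = 28.5556 + 3 × √(28.5556×0.88578) = 28.5556 + 3 × 5.0293 = 43.6435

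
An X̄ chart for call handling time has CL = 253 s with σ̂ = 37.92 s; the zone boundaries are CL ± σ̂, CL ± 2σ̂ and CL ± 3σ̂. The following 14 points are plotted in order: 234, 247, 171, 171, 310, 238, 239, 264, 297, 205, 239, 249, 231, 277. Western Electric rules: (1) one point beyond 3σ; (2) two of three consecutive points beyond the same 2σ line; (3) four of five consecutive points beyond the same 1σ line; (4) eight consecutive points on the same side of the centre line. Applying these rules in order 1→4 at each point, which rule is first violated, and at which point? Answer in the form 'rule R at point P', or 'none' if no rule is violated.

Zone of each point (C = within 1σ̂, B = 1σ̂–2σ̂, A = 2σ̂–3σ̂, * = beyond 3σ̂; sign = side of CL): 1:-C, 2:-C, 3:-A, 4:-A, 5:+B, 6:-C, 7:-C, 8:+C, 9:+B, 10:-B, 11:-C, 12:-C, 13:-C, 14:+C
Rule 2 (two of three consecutive points beyond the same 2σ limit) is satisfied at point 4.

rule 2 at point 4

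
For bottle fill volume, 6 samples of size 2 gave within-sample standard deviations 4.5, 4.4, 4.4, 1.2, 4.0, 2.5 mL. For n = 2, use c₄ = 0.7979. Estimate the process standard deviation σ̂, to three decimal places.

4.387

s̄ = (4.5 + 4.4 + 4.4 + 1.2 + 4.0 + 2.5) / 6 = 3.5000
σ̂ = s̄ / c₄ = 3.5000 / 0.7979 = 4.3865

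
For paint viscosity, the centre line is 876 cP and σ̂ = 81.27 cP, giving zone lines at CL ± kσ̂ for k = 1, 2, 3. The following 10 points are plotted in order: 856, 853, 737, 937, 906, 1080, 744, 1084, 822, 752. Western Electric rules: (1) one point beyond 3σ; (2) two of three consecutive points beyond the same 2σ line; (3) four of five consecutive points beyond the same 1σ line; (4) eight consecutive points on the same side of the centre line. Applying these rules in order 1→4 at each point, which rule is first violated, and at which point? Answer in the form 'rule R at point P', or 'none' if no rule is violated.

rule 2 at point 8

Zone of each point (C = within 1σ̂, B = 1σ̂–2σ̂, A = 2σ̂–3σ̂, * = beyond 3σ̂; sign = side of CL): 1:-C, 2:-C, 3:-B, 4:+C, 5:+C, 6:+A, 7:-B, 8:+A, 9:-C, 10:-B
Rule 2 (two of three consecutive points beyond the same 2σ limit) is satisfied at point 8.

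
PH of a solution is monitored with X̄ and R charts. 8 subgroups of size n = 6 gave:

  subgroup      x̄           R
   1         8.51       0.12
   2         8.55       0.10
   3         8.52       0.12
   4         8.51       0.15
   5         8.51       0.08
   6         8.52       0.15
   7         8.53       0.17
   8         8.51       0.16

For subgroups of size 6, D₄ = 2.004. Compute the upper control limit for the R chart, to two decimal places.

R̄ = (0.12 + 0.10 + 0.12 + 0.15 + 0.08 + 0.15 + 0.17 + 0.16) / 8 = 1.0500 / 8 = 0.1313
UCL_R = D₄·R̄ = 2.004 × 0.1313 = 0.2630

0.26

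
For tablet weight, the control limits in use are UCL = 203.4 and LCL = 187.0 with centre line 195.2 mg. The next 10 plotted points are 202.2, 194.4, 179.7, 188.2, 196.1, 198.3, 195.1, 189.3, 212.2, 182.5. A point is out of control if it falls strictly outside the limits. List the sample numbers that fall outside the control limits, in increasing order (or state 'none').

3, 9, 10

Compare each point to [187.0, 203.4]: sample 3 = 179.7 < LCL; sample 9 = 212.2 > UCL; sample 10 = 182.5 < LCL.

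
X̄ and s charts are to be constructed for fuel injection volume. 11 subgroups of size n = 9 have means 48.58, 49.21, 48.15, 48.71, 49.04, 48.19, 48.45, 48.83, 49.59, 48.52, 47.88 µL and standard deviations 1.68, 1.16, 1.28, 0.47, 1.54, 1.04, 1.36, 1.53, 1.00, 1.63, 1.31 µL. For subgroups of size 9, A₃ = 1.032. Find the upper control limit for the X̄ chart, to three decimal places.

49.963

X̄̄ = (48.58 + 49.21 + 48.15 + 48.71 + 49.04 + 48.19 + 48.45 + 48.83 + 49.59 + 48.52 + 47.88) / 11 = 48.6500
s̄ = (1.68 + 1.16 + 1.28 + 0.47 + 1.54 + 1.04 + 1.36 + 1.53 + 1.00 + 1.63 + 1.31) / 11 = 1.2727
UCL = X̄̄ + A₃·s̄ = 48.6500 + 1.032 × 1.2727 = 49.9635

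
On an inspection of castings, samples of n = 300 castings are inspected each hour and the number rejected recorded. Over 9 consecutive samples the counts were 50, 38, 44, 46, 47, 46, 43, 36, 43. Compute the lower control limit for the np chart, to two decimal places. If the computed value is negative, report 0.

25.34

p̄ = Σdᵢ / (k·n) = 393 / (9 × 300) = 0.14556
LCL = np̄ − 3·√(np̄(1−p̄)) = 43.6667 − 3 × 6.1083 = 25.3419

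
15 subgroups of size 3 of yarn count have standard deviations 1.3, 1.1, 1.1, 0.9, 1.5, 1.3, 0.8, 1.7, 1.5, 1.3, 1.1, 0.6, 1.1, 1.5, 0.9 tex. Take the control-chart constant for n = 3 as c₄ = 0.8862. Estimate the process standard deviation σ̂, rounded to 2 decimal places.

1.33

s̄ = (1.3 + 1.1 + 1.1 + 0.9 + 1.5 + 1.3 + 0.8 + 1.7 + 1.5 + 1.3 + 1.1 + 0.6 + 1.1 + 1.5 + 0.9) / 15 = 1.1800
σ̂ = s̄ / c₄ = 1.1800 / 0.8862 = 1.3315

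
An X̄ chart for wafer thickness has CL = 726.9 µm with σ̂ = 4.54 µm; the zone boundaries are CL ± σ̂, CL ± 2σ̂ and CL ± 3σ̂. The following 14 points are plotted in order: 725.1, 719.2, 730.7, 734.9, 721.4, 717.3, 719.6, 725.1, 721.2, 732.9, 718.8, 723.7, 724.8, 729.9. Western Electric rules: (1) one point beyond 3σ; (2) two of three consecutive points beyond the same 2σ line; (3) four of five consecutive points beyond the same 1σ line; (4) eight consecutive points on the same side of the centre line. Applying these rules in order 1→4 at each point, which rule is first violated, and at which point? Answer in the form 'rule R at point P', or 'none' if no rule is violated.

rule 3 at point 9

Zone of each point (C = within 1σ̂, B = 1σ̂–2σ̂, A = 2σ̂–3σ̂, * = beyond 3σ̂; sign = side of CL): 1:-C, 2:-B, 3:+C, 4:+B, 5:-B, 6:-A, 7:-B, 8:-C, 9:-B, 10:+B, 11:-B, 12:-C, 13:-C, 14:+C
Rule 3 (four of five consecutive points beyond the same 1σ limit) is satisfied at point 9.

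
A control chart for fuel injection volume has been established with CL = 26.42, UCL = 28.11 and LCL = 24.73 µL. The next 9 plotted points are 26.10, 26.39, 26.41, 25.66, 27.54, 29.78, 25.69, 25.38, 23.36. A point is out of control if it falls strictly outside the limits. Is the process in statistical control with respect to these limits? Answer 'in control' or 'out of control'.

out of control

Compare each point to [24.73, 28.11]: sample 6 = 29.78 > UCL; sample 9 = 23.36 < LCL.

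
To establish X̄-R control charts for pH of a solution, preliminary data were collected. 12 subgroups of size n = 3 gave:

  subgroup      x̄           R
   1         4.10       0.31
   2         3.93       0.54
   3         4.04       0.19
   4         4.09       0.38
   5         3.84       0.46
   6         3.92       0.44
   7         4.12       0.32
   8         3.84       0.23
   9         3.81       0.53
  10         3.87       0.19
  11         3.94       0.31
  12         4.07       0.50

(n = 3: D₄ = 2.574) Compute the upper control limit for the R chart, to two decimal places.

0.94

R̄ = (0.31 + 0.54 + 0.19 + 0.38 + 0.46 + 0.44 + 0.32 + 0.23 + 0.53 + 0.19 + 0.31 + 0.50) / 12 = 4.4000 / 12 = 0.3667
UCL_R = D₄·R̄ = 2.574 × 0.3667 = 0.9438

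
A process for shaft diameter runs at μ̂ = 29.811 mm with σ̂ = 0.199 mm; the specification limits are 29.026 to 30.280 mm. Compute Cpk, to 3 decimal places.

Cpu = (USL − μ̂) / (3σ̂) = (30.280 − 29.811) / (3 × 0.199) = 0.7856; Cpl = (μ̂ − LSL) / (3σ̂) = (29.811 − 29.026) / (3 × 0.199) = 1.3149; Cpk = min(Cpu, Cpl) = 0.7856

0.786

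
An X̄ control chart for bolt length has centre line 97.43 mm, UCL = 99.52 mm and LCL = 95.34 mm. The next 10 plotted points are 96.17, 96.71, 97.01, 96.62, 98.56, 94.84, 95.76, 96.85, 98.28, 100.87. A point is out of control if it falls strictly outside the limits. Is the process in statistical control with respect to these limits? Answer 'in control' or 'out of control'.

out of control

Compare each point to [95.34, 99.52]: sample 6 = 94.84 < LCL; sample 10 = 100.87 > UCL.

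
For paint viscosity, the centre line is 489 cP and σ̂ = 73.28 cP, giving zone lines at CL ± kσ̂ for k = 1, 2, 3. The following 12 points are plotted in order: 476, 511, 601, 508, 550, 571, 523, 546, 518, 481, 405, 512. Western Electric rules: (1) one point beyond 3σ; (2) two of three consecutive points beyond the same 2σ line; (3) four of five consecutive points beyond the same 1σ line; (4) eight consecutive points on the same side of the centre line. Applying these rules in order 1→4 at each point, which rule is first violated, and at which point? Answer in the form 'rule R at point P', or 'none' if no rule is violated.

Zone of each point (C = within 1σ̂, B = 1σ̂–2σ̂, A = 2σ̂–3σ̂, * = beyond 3σ̂; sign = side of CL): 1:-C, 2:+C, 3:+B, 4:+C, 5:+C, 6:+B, 7:+C, 8:+C, 9:+C, 10:-C, 11:-B, 12:+C
Rule 4 (eight consecutive points on the same side of the centre line) is satisfied at point 9.

rule 4 at point 9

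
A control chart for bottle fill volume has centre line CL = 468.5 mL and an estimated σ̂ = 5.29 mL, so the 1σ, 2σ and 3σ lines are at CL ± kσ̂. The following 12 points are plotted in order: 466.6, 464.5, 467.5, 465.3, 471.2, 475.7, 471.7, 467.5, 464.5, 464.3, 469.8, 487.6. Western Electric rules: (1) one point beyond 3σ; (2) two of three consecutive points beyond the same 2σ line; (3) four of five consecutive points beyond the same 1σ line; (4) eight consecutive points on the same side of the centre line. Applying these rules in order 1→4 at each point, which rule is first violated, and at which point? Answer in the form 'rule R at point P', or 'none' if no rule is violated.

rule 1 at point 12

Zone of each point (C = within 1σ̂, B = 1σ̂–2σ̂, A = 2σ̂–3σ̂, * = beyond 3σ̂; sign = side of CL): 1:-C, 2:-C, 3:-C, 4:-C, 5:+C, 6:+B, 7:+C, 8:-C, 9:-C, 10:-C, 11:+C, 12:+*
Rule 1 (one point beyond the 3σ limits) is satisfied at point 12.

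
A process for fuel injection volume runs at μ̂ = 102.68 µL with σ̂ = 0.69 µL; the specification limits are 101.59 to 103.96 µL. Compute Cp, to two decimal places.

Cp = (USL − LSL) / (6σ̂) = (103.96 − 101.59) / (6 × 0.69) = 2.3700 / 4.1400 = 0.5725

0.57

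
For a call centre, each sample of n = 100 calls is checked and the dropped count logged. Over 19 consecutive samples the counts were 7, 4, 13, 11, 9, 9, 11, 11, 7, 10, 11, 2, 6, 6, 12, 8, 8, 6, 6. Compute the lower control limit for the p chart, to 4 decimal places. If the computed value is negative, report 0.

0.0000

p̄ = Σdᵢ / (k·n) = 157 / (19 × 100) = 0.08263
LCL = p̄ − 3·√(p̄(1−p̄)/n) = 0.08263 − 3 × 0.02753 = 0.00003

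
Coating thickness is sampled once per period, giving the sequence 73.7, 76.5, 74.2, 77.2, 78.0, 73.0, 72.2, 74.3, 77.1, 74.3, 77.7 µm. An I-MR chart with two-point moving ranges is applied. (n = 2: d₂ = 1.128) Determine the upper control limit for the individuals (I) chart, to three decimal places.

X̄ = (73.7 + 76.5 + 74.2 + 77.2 + 78.0 + 73.0 + 72.2 + 74.3 + 77.1 + 74.3 + 77.7) / 11 = 75.2909
Moving ranges: 2.8, 2.3, 3.0, 0.8, 5.0, 0.8, 2.1, 2.8, 2.8, 3.4; M̄R̄ = 25.8000 / 10 = 2.5800
UCL = X̄ + 3·M̄R̄/d₂ = 75.2909 + 3 × 2.5800 / 1.128 = 82.1526

82.153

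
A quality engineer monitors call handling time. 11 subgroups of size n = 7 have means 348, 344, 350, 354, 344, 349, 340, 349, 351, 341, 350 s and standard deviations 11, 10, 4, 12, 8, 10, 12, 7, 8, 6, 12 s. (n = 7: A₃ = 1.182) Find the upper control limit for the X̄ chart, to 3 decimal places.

X̄̄ = (348 + 344 + 350 + 354 + 344 + 349 + 340 + 349 + 351 + 341 + 350) / 11 = 347.2727
s̄ = (11 + 10 + 4 + 12 + 8 + 10 + 12 + 7 + 8 + 6 + 12) / 11 = 9.0909
UCL = X̄̄ + A₃·s̄ = 347.2727 + 1.182 × 9.0909 = 358.0182

358.018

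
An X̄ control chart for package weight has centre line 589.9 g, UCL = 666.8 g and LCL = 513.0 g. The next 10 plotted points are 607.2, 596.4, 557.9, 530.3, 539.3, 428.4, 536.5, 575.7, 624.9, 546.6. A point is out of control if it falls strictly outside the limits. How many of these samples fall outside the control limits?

Compare each point to [513.0, 666.8]: sample 6 = 428.4 < LCL.

1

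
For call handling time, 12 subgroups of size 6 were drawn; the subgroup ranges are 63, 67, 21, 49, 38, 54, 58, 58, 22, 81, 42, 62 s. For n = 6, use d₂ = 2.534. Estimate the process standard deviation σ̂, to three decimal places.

R̄ = (63 + 67 + 21 + 49 + 38 + 54 + 58 + 58 + 22 + 81 + 42 + 62) / 12 = 51.2500
σ̂ = R̄ / d₂ = 51.2500 / 2.534 = 20.2249

20.225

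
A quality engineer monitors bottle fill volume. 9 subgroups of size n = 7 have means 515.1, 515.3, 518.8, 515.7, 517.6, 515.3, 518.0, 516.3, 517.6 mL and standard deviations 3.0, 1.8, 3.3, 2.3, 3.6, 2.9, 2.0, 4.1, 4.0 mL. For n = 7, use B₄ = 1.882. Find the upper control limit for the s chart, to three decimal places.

5.646

s̄ = (3.0 + 1.8 + 3.3 + 2.3 + 3.6 + 2.9 + 2.0 + 4.1 + 4.0) / 9 = 3.0000
UCL_s = B₄·s̄ = 1.882 × 3.0000 = 5.6460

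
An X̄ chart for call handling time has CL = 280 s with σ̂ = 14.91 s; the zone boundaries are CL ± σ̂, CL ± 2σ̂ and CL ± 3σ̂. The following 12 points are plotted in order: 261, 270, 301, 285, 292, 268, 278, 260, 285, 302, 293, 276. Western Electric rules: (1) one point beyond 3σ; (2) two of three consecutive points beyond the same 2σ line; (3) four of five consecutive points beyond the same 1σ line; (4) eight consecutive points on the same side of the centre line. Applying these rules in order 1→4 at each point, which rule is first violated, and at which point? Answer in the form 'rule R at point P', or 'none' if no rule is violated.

none

Zone of each point (C = within 1σ̂, B = 1σ̂–2σ̂, A = 2σ̂–3σ̂, * = beyond 3σ̂; sign = side of CL): 1:-B, 2:-C, 3:+B, 4:+C, 5:+C, 6:-C, 7:-C, 8:-B, 9:+C, 10:+B, 11:+C, 12:-C
No rule fires across all 12 points.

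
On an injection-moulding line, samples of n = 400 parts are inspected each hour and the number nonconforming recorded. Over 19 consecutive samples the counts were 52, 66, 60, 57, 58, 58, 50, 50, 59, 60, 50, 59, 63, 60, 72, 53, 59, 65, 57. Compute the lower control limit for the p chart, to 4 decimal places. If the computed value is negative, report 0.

p̄ = Σdᵢ / (k·n) = 1108 / (19 × 400) = 0.14579
LCL = p̄ − 3·√(p̄(1−p̄)/n) = 0.14579 − 3 × 0.01764 = 0.09286

0.0929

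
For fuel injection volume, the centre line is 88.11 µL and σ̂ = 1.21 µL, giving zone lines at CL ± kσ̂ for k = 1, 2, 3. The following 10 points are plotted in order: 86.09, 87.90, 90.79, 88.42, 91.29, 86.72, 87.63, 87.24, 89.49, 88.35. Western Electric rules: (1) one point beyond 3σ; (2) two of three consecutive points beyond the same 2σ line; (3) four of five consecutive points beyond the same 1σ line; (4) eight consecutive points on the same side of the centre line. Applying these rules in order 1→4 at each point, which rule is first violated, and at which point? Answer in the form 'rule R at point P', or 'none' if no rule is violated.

Zone of each point (C = within 1σ̂, B = 1σ̂–2σ̂, A = 2σ̂–3σ̂, * = beyond 3σ̂; sign = side of CL): 1:-B, 2:-C, 3:+A, 4:+C, 5:+A, 6:-B, 7:-C, 8:-C, 9:+B, 10:+C
Rule 2 (two of three consecutive points beyond the same 2σ limit) is satisfied at point 5.

rule 2 at point 5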